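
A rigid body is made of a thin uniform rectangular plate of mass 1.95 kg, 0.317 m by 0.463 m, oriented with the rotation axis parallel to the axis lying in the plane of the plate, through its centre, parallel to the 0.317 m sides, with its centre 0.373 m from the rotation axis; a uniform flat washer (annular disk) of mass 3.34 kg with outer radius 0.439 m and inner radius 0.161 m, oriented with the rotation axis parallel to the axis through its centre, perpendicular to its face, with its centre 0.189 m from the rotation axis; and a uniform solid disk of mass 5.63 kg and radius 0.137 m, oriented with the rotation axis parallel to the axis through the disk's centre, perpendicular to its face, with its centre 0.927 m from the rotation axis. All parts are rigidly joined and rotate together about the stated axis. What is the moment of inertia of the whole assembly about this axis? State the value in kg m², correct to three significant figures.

5.68

Rectangular plate: I_cm = (1/12)Mb² = (1/12)(1.95)(0.463)² = 0.034835 kg m²; centre at d = 0.373 m, so the parallel axis theorem gives I = 0.034835 + (1.95)(0.373)² = 0.30614 kg m².
Annular disk: I_cm = (1/2)M(R²+r²) = (1/2)(3.34)[(0.439)² + (0.161)²] = 0.36513 kg m²; centre at d = 0.189 m, so the parallel axis theorem gives I = 0.36513 + (3.34)(0.189)² = 0.48444 kg m².
Solid disk: I_cm = (1/2)MR² = (1/2)(5.63)(0.137)² = 0.052835 kg m²; centre at d = 0.927 m, so the parallel axis theorem gives I = 0.052835 + (5.63)(0.927)² = 4.8909 kg m².
Total I = 0.30614 + 0.48444 + 4.8909 = 5.6814 kg m².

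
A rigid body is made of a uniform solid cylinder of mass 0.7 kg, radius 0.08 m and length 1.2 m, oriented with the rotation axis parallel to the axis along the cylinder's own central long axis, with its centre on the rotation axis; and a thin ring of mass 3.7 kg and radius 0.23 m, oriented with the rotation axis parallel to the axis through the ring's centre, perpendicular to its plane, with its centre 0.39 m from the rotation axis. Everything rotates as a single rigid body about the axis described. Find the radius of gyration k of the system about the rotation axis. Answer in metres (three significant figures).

Solid cylinder: I_cm = (1/2)MR² = (1/2)(0.7)(0.08)² = 0.00224 kg·m²; axis through the centre, so I = 0.00224 kg·m².
Thin ring: I_cm = MR² = (3.7)(0.23)² = 0.19573 kg·m²; centre at d = 0.39 m, so I = I_cm + Md² gives I = 0.19573 + (3.7)(0.39)² = 0.7585 kg·m².
Total I = 0.76074 kg·m²; total mass M = 4.4 kg.
k = √(I/M) = √(0.76074/4.4) = 0.41581 m.

0.416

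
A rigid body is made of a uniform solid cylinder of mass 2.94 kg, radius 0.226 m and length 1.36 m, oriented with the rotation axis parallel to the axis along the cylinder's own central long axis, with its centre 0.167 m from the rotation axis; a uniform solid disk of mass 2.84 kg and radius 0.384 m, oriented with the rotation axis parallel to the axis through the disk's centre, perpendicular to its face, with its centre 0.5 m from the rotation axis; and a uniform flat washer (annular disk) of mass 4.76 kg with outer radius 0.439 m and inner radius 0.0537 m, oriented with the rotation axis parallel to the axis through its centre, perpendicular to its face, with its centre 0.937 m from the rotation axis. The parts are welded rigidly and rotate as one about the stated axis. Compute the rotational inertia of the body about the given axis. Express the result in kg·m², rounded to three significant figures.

5.72

Solid cylinder: I_cm = (1/2)MR² = (1/2)(2.94)(0.226)² = 0.075082 kg·m²; centre at d = 0.167 m, so the parallel axis theorem gives I = 0.075082 + (2.94)(0.167)² = 0.15708 kg·m².
Solid disk: I_cm = (1/2)MR² = (1/2)(2.84)(0.384)² = 0.20939 kg·m²; centre at d = 0.5 m, so the parallel axis theorem gives I = 0.20939 + (2.84)(0.5)² = 0.91939 kg·m².
Annular disk: I_cm = (1/2)M(R²+r²) = (1/2)(4.76)[(0.439)² + (0.0537)²] = 0.46554 kg·m²; centre at d = 0.937 m, so the parallel axis theorem gives I = 0.46554 + (4.76)(0.937)² = 4.6447 kg·m².
Total I = 0.15708 + 0.91939 + 4.6447 = 5.7211 kg·m².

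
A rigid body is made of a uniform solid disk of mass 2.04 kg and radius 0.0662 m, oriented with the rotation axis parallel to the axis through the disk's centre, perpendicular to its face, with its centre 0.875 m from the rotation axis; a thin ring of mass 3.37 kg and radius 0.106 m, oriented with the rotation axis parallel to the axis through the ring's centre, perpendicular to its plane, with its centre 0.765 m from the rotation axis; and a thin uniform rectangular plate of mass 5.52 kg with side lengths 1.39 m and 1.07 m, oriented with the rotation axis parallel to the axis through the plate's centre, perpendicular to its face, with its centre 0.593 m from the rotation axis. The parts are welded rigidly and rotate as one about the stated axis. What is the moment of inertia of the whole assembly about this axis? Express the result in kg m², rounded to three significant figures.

6.93

Solid disk: I_cm = (1/2)MR² = (1/2)(2.04)(0.0662)² = 0.0044701 kg m²; centre at d = 0.875 m, so I = I_cm + Md² gives I = 0.0044701 + (2.04)(0.875)² = 1.5663 kg m².
Thin ring: I_cm = MR² = (3.37)(0.106)² = 0.037865 kg m²; centre at d = 0.765 m, so I = I_cm + Md² gives I = 0.037865 + (3.37)(0.765)² = 2.0101 kg m².
Rectangular plate: I_cm = (1/12)M(a²+b²) = (1/12)(5.52)[(1.39)² + (1.07)²] = 1.4154 kg m²; centre at d = 0.593 m, so I = I_cm + Md² gives I = 1.4154 + (5.52)(0.593)² = 3.3565 kg m².
Total I = 1.5663 + 2.0101 + 3.3565 = 6.9329 kg m².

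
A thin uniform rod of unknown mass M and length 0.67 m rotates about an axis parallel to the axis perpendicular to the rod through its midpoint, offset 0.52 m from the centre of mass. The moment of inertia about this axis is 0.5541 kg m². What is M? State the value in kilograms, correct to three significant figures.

I = I_cm + Md² = (1/12)ML² + Md² = M·[0.0833333·(0.67)² + (0.52)²] = M·0.30781.
So M = 0.5541 / 0.30781 = 1.8001 kg.

1.80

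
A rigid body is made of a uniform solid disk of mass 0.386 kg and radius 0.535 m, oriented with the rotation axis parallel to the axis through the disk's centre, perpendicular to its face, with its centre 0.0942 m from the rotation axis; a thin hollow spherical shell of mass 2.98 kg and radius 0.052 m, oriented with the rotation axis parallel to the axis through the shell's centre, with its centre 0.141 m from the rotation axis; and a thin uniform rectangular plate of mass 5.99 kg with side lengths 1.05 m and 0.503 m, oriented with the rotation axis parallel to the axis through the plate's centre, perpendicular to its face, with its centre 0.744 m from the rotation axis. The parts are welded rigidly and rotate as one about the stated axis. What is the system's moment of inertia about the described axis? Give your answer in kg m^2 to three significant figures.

4.12

Solid disk: I_cm = (1/2)MR² = (1/2)(0.386)(0.535)² = 0.055241 kg m^2; centre at d = 0.0942 m, so I = I_cm + Md² gives I = 0.055241 + (0.386)(0.0942)² = 0.058667 kg m^2.
Spherical shell: I_cm = (2/3)MR² = (2/3)(2.98)(0.052)² = 0.0053719 kg m^2; centre at d = 0.141 m, so I = I_cm + Md² gives I = 0.0053719 + (2.98)(0.141)² = 0.064617 kg m^2.
Rectangular plate: I_cm = (1/12)M(a²+b²) = (1/12)(5.99)[(1.05)² + (0.503)²] = 0.67662 kg m^2; centre at d = 0.744 m, so I = I_cm + Md² gives I = 0.67662 + (5.99)(0.744)² = 3.9923 kg m^2.
Total I = 0.058667 + 0.064617 + 3.9923 = 4.1156 kg m^2.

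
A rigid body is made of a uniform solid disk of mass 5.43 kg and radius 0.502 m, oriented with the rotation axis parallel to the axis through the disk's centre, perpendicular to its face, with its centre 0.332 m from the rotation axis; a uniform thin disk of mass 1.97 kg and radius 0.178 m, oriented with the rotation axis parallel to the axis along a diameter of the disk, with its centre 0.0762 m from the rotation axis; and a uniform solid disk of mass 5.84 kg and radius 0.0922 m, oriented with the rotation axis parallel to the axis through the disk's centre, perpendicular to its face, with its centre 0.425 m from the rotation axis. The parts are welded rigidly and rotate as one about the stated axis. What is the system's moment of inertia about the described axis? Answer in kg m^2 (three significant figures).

2.39

Solid disk: I_cm = (1/2)MR² = (1/2)(5.43)(0.502)² = 0.68419 kg m^2; centre at d = 0.332 m, so I = I_cm + Md² gives I = 0.68419 + (5.43)(0.332)² = 1.2827 kg m^2.
Thin disk: I_cm = (1/4)MR² = (1/4)(1.97)(0.178)² = 0.015604 kg m^2; centre at d = 0.0762 m, so I = I_cm + Md² gives I = 0.015604 + (1.97)(0.0762)² = 0.027043 kg m^2.
Solid disk: I_cm = (1/2)MR² = (1/2)(5.84)(0.0922)² = 0.024822 kg m^2; centre at d = 0.425 m, so I = I_cm + Md² gives I = 0.024822 + (5.84)(0.425)² = 1.0797 kg m^2.
Total I = 1.2827 + 0.027043 + 1.0797 = 2.3894 kg m^2.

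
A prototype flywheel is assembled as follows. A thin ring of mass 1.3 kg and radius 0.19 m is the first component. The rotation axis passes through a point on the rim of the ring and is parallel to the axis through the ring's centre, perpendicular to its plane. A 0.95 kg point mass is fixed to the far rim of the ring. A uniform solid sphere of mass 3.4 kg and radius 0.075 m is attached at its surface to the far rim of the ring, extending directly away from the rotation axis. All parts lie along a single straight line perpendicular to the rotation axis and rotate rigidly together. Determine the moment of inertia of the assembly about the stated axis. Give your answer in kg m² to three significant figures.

0.943

Thin ring: I_cm = MR² = (1.3)(0.19)² = 0.04693 kg m²; centre at d = 0.19 m, so the parallel axis theorem gives I = 0.04693 + (1.3)(0.19)² = 0.09386 kg m².
Point mass: I_cm = 0; centre at d = 0.19 + 0.19 = 0.38 m, so the parallel axis theorem gives I = 0 + (0.95)(0.38)² = 0.13718 kg m².
Solid sphere: I_cm = (2/5)MR² = (2/5)(3.4)(0.075)² = 0.00765 kg m²; centre at d = 0.19 + 0.19 + 0.075 = 0.455 m, so the parallel axis theorem gives I = 0.00765 + (3.4)(0.455)² = 0.71154 kg m².
Total I = 0.09386 + 0.13718 + 0.71154 = 0.94258 kg m².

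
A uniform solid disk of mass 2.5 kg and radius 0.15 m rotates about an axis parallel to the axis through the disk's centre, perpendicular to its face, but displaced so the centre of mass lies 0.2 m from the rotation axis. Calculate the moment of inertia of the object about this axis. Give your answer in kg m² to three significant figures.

I_cm = (1/2)MR² = (1/2)(2.5)(0.15)² = 0.028125 kg m²; centre at d = 0.2 m, so I = I_cm + Md² gives I = 0.028125 + (2.5)(0.2)² = 0.12813 kg m².

0.128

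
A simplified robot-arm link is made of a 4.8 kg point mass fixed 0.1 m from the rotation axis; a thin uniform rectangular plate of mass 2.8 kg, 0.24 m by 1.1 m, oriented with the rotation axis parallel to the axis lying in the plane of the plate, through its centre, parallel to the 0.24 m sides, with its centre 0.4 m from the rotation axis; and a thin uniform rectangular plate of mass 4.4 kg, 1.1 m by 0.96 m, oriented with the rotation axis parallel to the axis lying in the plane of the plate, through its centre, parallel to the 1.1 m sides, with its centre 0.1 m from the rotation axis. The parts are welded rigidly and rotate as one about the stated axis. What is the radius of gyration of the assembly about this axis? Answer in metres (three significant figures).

Point mass: I_cm = 0; centre at d = 0.1 m, so I = I_cm + Md² gives I = 0 + (4.8)(0.1)² = 0.048 kg m^2.
Rectangular plate: I_cm = (1/12)Mb² = (1/12)(2.8)(1.1)² = 0.28233 kg m^2; centre at d = 0.4 m, so I = I_cm + Md² gives I = 0.28233 + (2.8)(0.4)² = 0.73033 kg m^2.
Rectangular plate: I_cm = (1/12)Mb² = (1/12)(4.4)(0.96)² = 0.33792 kg m^2; centre at d = 0.1 m, so I = I_cm + Md² gives I = 0.33792 + (4.4)(0.1)² = 0.38192 kg m^2.
Total I = 1.1603 kg m^2; total mass M = 12 kg.
k = √(I/M) = √(1.1603/12) = 0.31095 m.

0.311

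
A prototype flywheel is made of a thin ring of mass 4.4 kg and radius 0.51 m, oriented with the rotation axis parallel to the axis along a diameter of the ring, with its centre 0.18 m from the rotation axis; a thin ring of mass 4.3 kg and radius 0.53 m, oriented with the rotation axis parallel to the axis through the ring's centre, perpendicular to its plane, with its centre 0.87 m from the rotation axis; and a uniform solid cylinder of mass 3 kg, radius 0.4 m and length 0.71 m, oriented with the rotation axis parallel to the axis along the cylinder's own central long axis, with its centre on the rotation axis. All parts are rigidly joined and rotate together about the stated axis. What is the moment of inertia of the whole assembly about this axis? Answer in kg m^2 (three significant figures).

Thin ring: I_cm = (1/2)MR² = (1/2)(4.4)(0.51)² = 0.57222 kg m^2; centre at d = 0.18 m, so the parallel axis theorem gives I = 0.57222 + (4.4)(0.18)² = 0.71478 kg m^2.
Thin ring: I_cm = MR² = (4.3)(0.53)² = 1.2079 kg m^2; centre at d = 0.87 m, so the parallel axis theorem gives I = 1.2079 + (4.3)(0.87)² = 4.4625 kg m^2.
Solid cylinder: I_cm = (1/2)MR² = (1/2)(3)(0.4)² = 0.24 kg m^2; axis through the centre, so I = 0.24 kg m^2.
Total I = 0.71478 + 4.4625 + 0.24 = 5.4173 kg m^2.

5.42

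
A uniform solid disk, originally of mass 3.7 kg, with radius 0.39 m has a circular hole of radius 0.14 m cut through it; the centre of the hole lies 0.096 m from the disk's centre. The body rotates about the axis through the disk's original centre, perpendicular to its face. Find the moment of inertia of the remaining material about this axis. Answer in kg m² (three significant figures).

0.272

Unpierced body about its centre: I₀ = (1/2)MR² = (1/2)(3.7)(0.39)² = 0.28139 kg m².
The removed disk has mass m = M·(r/R)² = (3.7)(0.14/0.39)² = 0.47679 kg (same uniform areal density).
Its moment of inertia about the rotation axis (parallel-axis theorem): I_hole = (1/2)mr² + md² = (1/2)(0.47679)(0.14)² + (0.47679)(0.096)² = 0.0090667 kg m².
Treating the hole as negative mass, I = I₀ − I_hole = 0.28139 − 0.0090667 = 0.27232 kg m².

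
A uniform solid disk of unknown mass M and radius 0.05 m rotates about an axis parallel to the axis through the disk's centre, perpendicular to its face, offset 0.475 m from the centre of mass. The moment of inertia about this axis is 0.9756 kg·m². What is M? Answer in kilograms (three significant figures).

4.30

I = I_cm + Md² = (1/2)MR² + Md² = M·[0.5·(0.05)² + (0.475)²] = M·0.22687.
So M = 0.9756 / 0.22687 = 4.3002 kg.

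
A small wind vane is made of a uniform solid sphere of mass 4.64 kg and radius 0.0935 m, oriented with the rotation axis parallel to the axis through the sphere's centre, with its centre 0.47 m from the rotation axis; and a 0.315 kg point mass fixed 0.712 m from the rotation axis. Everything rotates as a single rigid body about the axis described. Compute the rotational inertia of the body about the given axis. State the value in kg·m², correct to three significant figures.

Solid sphere: I_cm = (2/5)MR² = (2/5)(4.64)(0.0935)² = 0.016226 kg·m²; centre at d = 0.47 m, so the parallel axis theorem gives I = 0.016226 + (4.64)(0.47)² = 1.0412 kg·m².
Point mass: I_cm = 0; centre at d = 0.712 m, so the parallel axis theorem gives I = 0 + (0.315)(0.712)² = 0.15969 kg·m².
Total I = 1.0412 + 0.15969 = 1.2009 kg·m².

1.20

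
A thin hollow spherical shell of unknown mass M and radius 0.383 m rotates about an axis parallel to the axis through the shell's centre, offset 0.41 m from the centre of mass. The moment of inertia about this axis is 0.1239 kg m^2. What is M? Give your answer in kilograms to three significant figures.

0.466

I = I_cm + Md² = (2/3)MR² + Md² = M·[0.666667·(0.383)² + (0.41)²] = M·0.26589.
So M = 0.1239 / 0.26589 = 0.46598 kg.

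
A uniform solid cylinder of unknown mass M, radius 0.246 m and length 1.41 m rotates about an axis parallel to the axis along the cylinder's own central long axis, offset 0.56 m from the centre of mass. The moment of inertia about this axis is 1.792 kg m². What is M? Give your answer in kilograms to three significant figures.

5.21

I = I_cm + Md² = (1/2)MR² + Md² = M·[0.5·(0.246)² + (0.56)²] = M·0.34386.
So M = 1.792 / 0.34386 = 5.2115 kg.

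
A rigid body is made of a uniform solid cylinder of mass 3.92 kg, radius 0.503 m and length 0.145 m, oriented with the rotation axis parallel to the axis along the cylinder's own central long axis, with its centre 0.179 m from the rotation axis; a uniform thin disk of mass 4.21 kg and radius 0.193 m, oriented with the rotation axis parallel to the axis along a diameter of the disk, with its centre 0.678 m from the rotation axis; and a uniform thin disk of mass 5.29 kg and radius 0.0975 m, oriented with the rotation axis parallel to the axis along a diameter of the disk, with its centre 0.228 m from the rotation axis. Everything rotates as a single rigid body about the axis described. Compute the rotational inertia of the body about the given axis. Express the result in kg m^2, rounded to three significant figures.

2.88

Solid cylinder: I_cm = (1/2)MR² = (1/2)(3.92)(0.503)² = 0.4959 kg m^2; centre at d = 0.179 m, so the parallel axis theorem gives I = 0.4959 + (3.92)(0.179)² = 0.6215 kg m^2.
Thin disk: I_cm = (1/4)MR² = (1/4)(4.21)(0.193)² = 0.039205 kg m^2; centre at d = 0.678 m, so the parallel axis theorem gives I = 0.039205 + (4.21)(0.678)² = 1.9745 kg m^2.
Thin disk: I_cm = (1/4)MR² = (1/4)(5.29)(0.0975)² = 0.012572 kg m^2; centre at d = 0.228 m, so the parallel axis theorem gives I = 0.012572 + (5.29)(0.228)² = 0.28757 kg m^2.
Total I = 0.6215 + 1.9745 + 0.28757 = 2.8835 kg m^2.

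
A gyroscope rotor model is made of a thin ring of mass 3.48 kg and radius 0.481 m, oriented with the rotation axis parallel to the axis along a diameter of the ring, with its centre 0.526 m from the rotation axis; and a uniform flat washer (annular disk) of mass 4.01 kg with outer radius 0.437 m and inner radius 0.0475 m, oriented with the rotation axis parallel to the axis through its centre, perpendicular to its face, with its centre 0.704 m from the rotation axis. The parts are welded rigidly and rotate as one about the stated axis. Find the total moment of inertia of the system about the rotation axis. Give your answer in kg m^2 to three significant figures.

3.74

Thin ring: I_cm = (1/2)MR² = (1/2)(3.48)(0.481)² = 0.40257 kg m^2; centre at d = 0.526 m, so the parallel axis theorem gives I = 0.40257 + (3.48)(0.526)² = 1.3654 kg m^2.
Annular disk: I_cm = (1/2)M(R²+r²) = (1/2)(4.01)[(0.437)² + (0.0475)²] = 0.38742 kg m^2; centre at d = 0.704 m, so the parallel axis theorem gives I = 0.38742 + (4.01)(0.704)² = 2.3748 kg m^2.
Total I = 1.3654 + 2.3748 = 3.7402 kg m^2.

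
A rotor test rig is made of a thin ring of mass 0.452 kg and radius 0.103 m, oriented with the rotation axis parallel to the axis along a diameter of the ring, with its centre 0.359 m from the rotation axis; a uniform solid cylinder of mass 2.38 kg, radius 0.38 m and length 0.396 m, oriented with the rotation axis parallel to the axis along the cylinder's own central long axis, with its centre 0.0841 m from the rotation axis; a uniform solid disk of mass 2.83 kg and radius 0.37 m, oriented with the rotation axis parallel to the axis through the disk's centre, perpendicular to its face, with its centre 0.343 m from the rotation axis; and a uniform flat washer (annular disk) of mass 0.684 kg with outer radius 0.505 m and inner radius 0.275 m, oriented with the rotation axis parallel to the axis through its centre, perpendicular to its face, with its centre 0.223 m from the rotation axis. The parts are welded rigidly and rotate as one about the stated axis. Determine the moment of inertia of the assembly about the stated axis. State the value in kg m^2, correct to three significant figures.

Thin ring: I_cm = (1/2)MR² = (1/2)(0.452)(0.103)² = 0.0023976 kg m^2; centre at d = 0.359 m, so I = I_cm + Md² gives I = 0.0023976 + (0.452)(0.359)² = 0.060652 kg m^2.
Solid cylinder: I_cm = (1/2)MR² = (1/2)(2.38)(0.38)² = 0.17184 kg m^2; centre at d = 0.0841 m, so I = I_cm + Md² gives I = 0.17184 + (2.38)(0.0841)² = 0.18867 kg m^2.
Solid disk: I_cm = (1/2)MR² = (1/2)(2.83)(0.37)² = 0.19371 kg m^2; centre at d = 0.343 m, so I = I_cm + Md² gives I = 0.19371 + (2.83)(0.343)² = 0.52666 kg m^2.
Annular disk: I_cm = (1/2)M(R²+r²) = (1/2)(0.684)[(0.505)² + (0.275)²] = 0.11308 kg m^2; centre at d = 0.223 m, so I = I_cm + Md² gives I = 0.11308 + (0.684)(0.223)² = 0.1471 kg m^2.
Total I = 0.060652 + 0.18867 + 0.52666 + 0.1471 = 0.92308 kg m^2.

0.923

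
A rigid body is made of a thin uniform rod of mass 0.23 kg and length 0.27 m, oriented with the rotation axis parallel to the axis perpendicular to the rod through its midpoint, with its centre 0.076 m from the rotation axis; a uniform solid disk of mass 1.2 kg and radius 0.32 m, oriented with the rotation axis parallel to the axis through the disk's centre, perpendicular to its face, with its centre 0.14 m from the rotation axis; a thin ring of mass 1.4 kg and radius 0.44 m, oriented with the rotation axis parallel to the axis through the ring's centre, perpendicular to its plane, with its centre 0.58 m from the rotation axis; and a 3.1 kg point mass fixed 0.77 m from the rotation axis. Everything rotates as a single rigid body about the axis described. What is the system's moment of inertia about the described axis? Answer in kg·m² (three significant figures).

Thin rod: I_cm = (1/12)ML² = (1/12)(0.23)(0.27)² = 0.0013973 kg·m²; centre at d = 0.076 m, so I = I_cm + Md² gives I = 0.0013973 + (0.23)(0.076)² = 0.0027257 kg·m².
Solid disk: I_cm = (1/2)MR² = (1/2)(1.2)(0.32)² = 0.06144 kg·m²; centre at d = 0.14 m, so I = I_cm + Md² gives I = 0.06144 + (1.2)(0.14)² = 0.08496 kg·m².
Thin ring: I_cm = MR² = (1.4)(0.44)² = 0.27104 kg·m²; centre at d = 0.58 m, so I = I_cm + Md² gives I = 0.27104 + (1.4)(0.58)² = 0.742 kg·m².
Point mass: I_cm = 0; centre at d = 0.77 m, so I = I_cm + Md² gives I = 0 + (3.1)(0.77)² = 1.838 kg·m².
Total I = 0.0027257 + 0.08496 + 0.742 + 1.838 = 2.6677 kg·m².

2.67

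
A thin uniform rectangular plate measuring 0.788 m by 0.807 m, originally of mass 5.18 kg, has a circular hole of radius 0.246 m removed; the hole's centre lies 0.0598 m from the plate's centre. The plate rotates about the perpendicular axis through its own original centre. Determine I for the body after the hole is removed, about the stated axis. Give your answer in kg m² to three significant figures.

0.497

Unpierced body about its centre: I₀ = (1/12)M(a²+b²) = (1/12)(5.18)[(0.788)² + (0.807)²] = 0.54916 kg m².
The removed disk has mass m = M·πr²/(ab) = (5.18)·π(0.246)²/(0.788·0.807) = 1.5486 kg (same uniform areal density).
Its moment of inertia about the rotation axis (parallel-axis theorem): I_hole = (1/2)mr² + md² = (1/2)(1.5486)(0.246)² + (1.5486)(0.0598)² = 0.052397 kg m².
Treating the hole as negative mass, I = I₀ − I_hole = 0.54916 − 0.052397 = 0.49677 kg m².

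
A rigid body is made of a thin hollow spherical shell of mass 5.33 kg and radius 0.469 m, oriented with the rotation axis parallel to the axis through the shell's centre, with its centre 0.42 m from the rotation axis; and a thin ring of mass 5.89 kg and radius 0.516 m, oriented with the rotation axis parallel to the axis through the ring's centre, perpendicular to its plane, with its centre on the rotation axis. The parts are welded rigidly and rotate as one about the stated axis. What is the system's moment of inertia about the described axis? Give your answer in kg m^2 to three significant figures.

3.29

Spherical shell: I_cm = (2/3)MR² = (2/3)(5.33)(0.469)² = 0.78159 kg m^2; centre at d = 0.42 m, so the parallel axis theorem gives I = 0.78159 + (5.33)(0.42)² = 1.7218 kg m^2.
Thin ring: I_cm = MR² = (5.89)(0.516)² = 1.5682 kg m^2; axis through the centre, so I = 1.5682 kg m^2.
Total I = 1.7218 + 1.5682 = 3.2901 kg m^2.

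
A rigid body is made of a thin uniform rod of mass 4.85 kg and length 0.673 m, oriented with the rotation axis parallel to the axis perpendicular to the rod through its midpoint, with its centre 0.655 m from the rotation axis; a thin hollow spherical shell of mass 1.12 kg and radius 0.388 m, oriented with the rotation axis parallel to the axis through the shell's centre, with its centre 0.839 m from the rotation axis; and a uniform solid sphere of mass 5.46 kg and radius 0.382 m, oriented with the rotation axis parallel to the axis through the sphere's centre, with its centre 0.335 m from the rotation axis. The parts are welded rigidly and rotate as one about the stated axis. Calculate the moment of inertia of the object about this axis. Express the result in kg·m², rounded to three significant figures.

4.10

Thin rod: I_cm = (1/12)ML² = (1/12)(4.85)(0.673)² = 0.18306 kg·m²; centre at d = 0.655 m, so the parallel axis theorem gives I = 0.18306 + (4.85)(0.655)² = 2.2638 kg·m².
Spherical shell: I_cm = (2/3)MR² = (2/3)(1.12)(0.388)² = 0.11241 kg·m²; centre at d = 0.839 m, so the parallel axis theorem gives I = 0.11241 + (1.12)(0.839)² = 0.9008 kg·m².
Solid sphere: I_cm = (2/5)MR² = (2/5)(5.46)(0.382)² = 0.3187 kg·m²; centre at d = 0.335 m, so the parallel axis theorem gives I = 0.3187 + (5.46)(0.335)² = 0.93145 kg·m².
Total I = 2.2638 + 0.9008 + 0.93145 = 4.0961 kg·m².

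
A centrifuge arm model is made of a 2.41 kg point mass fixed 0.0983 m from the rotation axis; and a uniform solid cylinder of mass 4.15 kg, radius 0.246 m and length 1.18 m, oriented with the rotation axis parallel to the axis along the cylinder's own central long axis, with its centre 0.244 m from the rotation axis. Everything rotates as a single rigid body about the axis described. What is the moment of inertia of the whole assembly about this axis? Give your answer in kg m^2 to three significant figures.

0.396

Point mass: I_cm = 0; centre at d = 0.0983 m, so I = I_cm + Md² gives I = 0 + (2.41)(0.0983)² = 0.023288 kg m^2.
Solid cylinder: I_cm = (1/2)MR² = (1/2)(4.15)(0.246)² = 0.12557 kg m^2; centre at d = 0.244 m, so I = I_cm + Md² gives I = 0.12557 + (4.15)(0.244)² = 0.37265 kg m^2.
Total I = 0.023288 + 0.37265 = 0.39593 kg m^2.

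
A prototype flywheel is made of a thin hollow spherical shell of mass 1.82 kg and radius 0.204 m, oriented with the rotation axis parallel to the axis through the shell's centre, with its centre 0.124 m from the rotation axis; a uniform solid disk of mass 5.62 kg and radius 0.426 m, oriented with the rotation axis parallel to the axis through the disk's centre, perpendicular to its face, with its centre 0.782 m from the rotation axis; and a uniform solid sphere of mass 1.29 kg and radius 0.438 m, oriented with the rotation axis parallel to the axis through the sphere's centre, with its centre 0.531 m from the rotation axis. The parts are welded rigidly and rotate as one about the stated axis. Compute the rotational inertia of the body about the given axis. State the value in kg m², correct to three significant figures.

4.49

Spherical shell: I_cm = (2/3)MR² = (2/3)(1.82)(0.204)² = 0.050494 kg m²; centre at d = 0.124 m, so I = I_cm + Md² gives I = 0.050494 + (1.82)(0.124)² = 0.078478 kg m².
Solid disk: I_cm = (1/2)MR² = (1/2)(5.62)(0.426)² = 0.50995 kg m²; centre at d = 0.782 m, so I = I_cm + Md² gives I = 0.50995 + (5.62)(0.782)² = 3.9467 kg m².
Solid sphere: I_cm = (2/5)MR² = (2/5)(1.29)(0.438)² = 0.098992 kg m²; centre at d = 0.531 m, so I = I_cm + Md² gives I = 0.098992 + (1.29)(0.531)² = 0.46272 kg m².
Total I = 0.078478 + 3.9467 + 0.46272 = 4.4879 kg m².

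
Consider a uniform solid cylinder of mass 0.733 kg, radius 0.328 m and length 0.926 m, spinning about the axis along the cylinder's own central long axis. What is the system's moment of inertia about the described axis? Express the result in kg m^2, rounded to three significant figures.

I_cm = (1/2)MR² = (1/2)(0.733)(0.328)² = 0.03943 kg m^2; axis through the centre, so I = 0.03943 kg m^2.

0.0394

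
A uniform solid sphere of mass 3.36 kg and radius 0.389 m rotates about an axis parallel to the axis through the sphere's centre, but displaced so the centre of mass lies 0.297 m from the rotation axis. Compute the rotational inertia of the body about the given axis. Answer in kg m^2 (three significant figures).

I_cm = (2/5)MR² = (2/5)(3.36)(0.389)² = 0.20338 kg m^2; centre at d = 0.297 m, so the parallel axis theorem gives I = 0.20338 + (3.36)(0.297)² = 0.49976 kg m^2.

0.500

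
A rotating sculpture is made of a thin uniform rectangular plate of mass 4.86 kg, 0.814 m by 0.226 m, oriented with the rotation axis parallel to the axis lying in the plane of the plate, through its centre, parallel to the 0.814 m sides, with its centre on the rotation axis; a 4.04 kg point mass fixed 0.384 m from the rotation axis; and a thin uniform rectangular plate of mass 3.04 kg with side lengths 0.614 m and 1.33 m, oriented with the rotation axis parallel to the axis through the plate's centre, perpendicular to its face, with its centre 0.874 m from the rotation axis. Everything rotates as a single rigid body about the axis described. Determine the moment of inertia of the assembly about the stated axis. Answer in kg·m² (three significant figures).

Rectangular plate: I_cm = (1/12)Mb² = (1/12)(4.86)(0.226)² = 0.020686 kg·m²; axis through the centre, so I = 0.020686 kg·m².
Point mass: I_cm = 0; centre at d = 0.384 m, so I = I_cm + Md² gives I = 0 + (4.04)(0.384)² = 0.59572 kg·m².
Rectangular plate: I_cm = (1/12)M(a²+b²) = (1/12)(3.04)[(0.614)² + (1.33)²] = 0.54363 kg·m²; centre at d = 0.874 m, so I = I_cm + Md² gives I = 0.54363 + (3.04)(0.874)² = 2.8658 kg·m².
Total I = 0.020686 + 0.59572 + 2.8658 = 3.4822 kg·m².

3.48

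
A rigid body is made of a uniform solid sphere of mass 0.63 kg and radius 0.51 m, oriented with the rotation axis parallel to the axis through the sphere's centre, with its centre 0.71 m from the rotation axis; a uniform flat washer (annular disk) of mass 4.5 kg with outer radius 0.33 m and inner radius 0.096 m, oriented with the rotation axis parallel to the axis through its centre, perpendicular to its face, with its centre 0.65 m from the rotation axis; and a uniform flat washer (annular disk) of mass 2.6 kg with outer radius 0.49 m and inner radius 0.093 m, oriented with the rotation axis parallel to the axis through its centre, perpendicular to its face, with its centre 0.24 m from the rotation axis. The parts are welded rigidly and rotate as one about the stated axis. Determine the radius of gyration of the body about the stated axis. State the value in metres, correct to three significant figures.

0.625

Solid sphere: I_cm = (2/5)MR² = (2/5)(0.63)(0.51)² = 0.065545 kg·m²; centre at d = 0.71 m, so the parallel axis theorem gives I = 0.065545 + (0.63)(0.71)² = 0.38313 kg·m².
Annular disk: I_cm = (1/2)M(R²+r²) = (1/2)(4.5)[(0.33)² + (0.096)²] = 0.26576 kg·m²; centre at d = 0.65 m, so the parallel axis theorem gives I = 0.26576 + (4.5)(0.65)² = 2.167 kg·m².
Annular disk: I_cm = (1/2)M(R²+r²) = (1/2)(2.6)[(0.49)² + (0.093)²] = 0.32337 kg·m²; centre at d = 0.24 m, so the parallel axis theorem gives I = 0.32337 + (2.6)(0.24)² = 0.47313 kg·m².
Total I = 3.0233 kg·m²; total mass M = 7.73 kg.
k = √(I/M) = √(3.0233/7.73) = 0.62539 m.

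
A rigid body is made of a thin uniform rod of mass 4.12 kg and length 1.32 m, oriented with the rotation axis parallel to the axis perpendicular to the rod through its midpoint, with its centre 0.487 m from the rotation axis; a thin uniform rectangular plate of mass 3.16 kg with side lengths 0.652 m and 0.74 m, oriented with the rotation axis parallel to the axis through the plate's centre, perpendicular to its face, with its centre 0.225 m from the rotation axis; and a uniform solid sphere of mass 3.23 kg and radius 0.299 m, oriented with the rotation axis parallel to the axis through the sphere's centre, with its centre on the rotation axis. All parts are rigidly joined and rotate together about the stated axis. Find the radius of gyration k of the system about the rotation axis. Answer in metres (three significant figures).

0.448

Thin rod: I_cm = (1/12)ML² = (1/12)(4.12)(1.32)² = 0.59822 kg m^2; centre at d = 0.487 m, so the parallel axis theorem gives I = 0.59822 + (4.12)(0.487)² = 1.5754 kg m^2.
Rectangular plate: I_cm = (1/12)M(a²+b²) = (1/12)(3.16)[(0.652)² + (0.74)²] = 0.25615 kg m^2; centre at d = 0.225 m, so the parallel axis theorem gives I = 0.25615 + (3.16)(0.225)² = 0.41612 kg m^2.
Solid sphere: I_cm = (2/5)MR² = (2/5)(3.23)(0.299)² = 0.11551 kg m^2; axis through the centre, so I = 0.11551 kg m^2.
Total I = 2.107 kg m^2; total mass M = 10.51 kg.
k = √(I/M) = √(2.107/10.51) = 0.44774 m.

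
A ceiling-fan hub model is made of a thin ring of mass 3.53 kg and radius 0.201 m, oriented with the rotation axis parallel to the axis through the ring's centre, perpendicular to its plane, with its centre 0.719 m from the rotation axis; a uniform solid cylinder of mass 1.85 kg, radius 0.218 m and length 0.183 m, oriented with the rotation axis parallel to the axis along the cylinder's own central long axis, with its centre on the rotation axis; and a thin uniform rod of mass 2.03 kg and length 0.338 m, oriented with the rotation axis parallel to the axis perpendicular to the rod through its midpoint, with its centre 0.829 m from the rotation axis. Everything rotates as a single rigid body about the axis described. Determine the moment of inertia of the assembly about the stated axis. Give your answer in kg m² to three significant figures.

Thin ring: I_cm = MR² = (3.53)(0.201)² = 0.14262 kg m²; centre at d = 0.719 m, so I = I_cm + Md² gives I = 0.14262 + (3.53)(0.719)² = 1.9675 kg m².
Solid cylinder: I_cm = (1/2)MR² = (1/2)(1.85)(0.218)² = 0.04396 kg m²; axis through the centre, so I = 0.04396 kg m².
Thin rod: I_cm = (1/12)ML² = (1/12)(2.03)(0.338)² = 0.019326 kg m²; centre at d = 0.829 m, so I = I_cm + Md² gives I = 0.019326 + (2.03)(0.829)² = 1.4144 kg m².
Total I = 1.9675 + 0.04396 + 1.4144 = 3.4259 kg m².

3.43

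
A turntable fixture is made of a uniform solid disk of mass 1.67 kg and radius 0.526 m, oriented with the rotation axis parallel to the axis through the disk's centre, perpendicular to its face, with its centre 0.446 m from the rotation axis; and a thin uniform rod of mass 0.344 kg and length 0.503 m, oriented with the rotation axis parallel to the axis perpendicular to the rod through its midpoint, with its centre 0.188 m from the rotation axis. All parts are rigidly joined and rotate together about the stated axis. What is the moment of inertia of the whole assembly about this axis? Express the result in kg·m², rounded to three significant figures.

0.583

Solid disk: I_cm = (1/2)MR² = (1/2)(1.67)(0.526)² = 0.23102 kg·m²; centre at d = 0.446 m, so the parallel axis theorem gives I = 0.23102 + (1.67)(0.446)² = 0.56321 kg·m².
Thin rod: I_cm = (1/12)ML² = (1/12)(0.344)(0.503)² = 0.0072529 kg·m²; centre at d = 0.188 m, so the parallel axis theorem gives I = 0.0072529 + (0.344)(0.188)² = 0.019411 kg·m².
Total I = 0.56321 + 0.019411 = 0.58263 kg·m².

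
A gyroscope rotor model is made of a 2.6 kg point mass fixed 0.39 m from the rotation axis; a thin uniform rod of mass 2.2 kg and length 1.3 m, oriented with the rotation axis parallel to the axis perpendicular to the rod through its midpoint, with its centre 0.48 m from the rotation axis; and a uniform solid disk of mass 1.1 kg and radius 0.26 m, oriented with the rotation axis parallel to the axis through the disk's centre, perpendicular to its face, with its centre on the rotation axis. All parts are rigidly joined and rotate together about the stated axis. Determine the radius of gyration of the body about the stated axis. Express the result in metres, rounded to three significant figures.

Point mass: I_cm = 0; centre at d = 0.39 m, so the parallel axis theorem gives I = 0 + (2.6)(0.39)² = 0.39546 kg m².
Thin rod: I_cm = (1/12)ML² = (1/12)(2.2)(1.3)² = 0.30983 kg m²; centre at d = 0.48 m, so the parallel axis theorem gives I = 0.30983 + (2.2)(0.48)² = 0.81671 kg m².
Solid disk: I_cm = (1/2)MR² = (1/2)(1.1)(0.26)² = 0.03718 kg m²; axis through the centre, so I = 0.03718 kg m².
Total I = 1.2494 kg m²; total mass M = 5.9 kg.
k = √(I/M) = √(1.2494/5.9) = 0.46017 m.

0.460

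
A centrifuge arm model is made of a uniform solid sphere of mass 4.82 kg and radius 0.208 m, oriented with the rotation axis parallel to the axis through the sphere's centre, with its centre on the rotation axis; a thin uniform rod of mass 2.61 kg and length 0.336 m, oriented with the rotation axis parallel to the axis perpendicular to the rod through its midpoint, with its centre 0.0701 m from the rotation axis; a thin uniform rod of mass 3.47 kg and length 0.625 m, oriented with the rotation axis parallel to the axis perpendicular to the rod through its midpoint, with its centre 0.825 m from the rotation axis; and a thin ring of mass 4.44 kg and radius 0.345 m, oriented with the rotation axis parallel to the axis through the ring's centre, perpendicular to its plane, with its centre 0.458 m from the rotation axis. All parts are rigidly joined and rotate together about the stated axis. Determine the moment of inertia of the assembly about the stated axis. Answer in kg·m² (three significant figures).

4.06

Solid sphere: I_cm = (2/5)MR² = (2/5)(4.82)(0.208)² = 0.083413 kg·m²; axis through the centre, so I = 0.083413 kg·m².
Thin rod: I_cm = (1/12)ML² = (1/12)(2.61)(0.336)² = 0.024555 kg·m²; centre at d = 0.0701 m, so the parallel axis theorem gives I = 0.024555 + (2.61)(0.0701)² = 0.03738 kg·m².
Thin rod: I_cm = (1/12)ML² = (1/12)(3.47)(0.625)² = 0.11296 kg·m²; centre at d = 0.825 m, so the parallel axis theorem gives I = 0.11296 + (3.47)(0.825)² = 2.4747 kg·m².
Thin ring: I_cm = MR² = (4.44)(0.345)² = 0.52847 kg·m²; centre at d = 0.458 m, so the parallel axis theorem gives I = 0.52847 + (4.44)(0.458)² = 1.4598 kg·m².
Total I = 0.083413 + 0.03738 + 2.4747 + 1.4598 = 4.0553 kg·m².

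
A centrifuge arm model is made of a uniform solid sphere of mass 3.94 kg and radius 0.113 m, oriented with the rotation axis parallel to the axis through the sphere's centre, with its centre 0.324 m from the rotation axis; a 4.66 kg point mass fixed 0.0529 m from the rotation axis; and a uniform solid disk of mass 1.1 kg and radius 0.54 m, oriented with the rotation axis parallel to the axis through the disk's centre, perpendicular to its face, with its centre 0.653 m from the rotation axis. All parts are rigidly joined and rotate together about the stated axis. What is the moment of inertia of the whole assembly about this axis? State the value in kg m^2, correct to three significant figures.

Solid sphere: I_cm = (2/5)MR² = (2/5)(3.94)(0.113)² = 0.020124 kg m^2; centre at d = 0.324 m, so the parallel axis theorem gives I = 0.020124 + (3.94)(0.324)² = 0.43373 kg m^2.
Point mass: I_cm = 0; centre at d = 0.0529 m, so the parallel axis theorem gives I = 0 + (4.66)(0.0529)² = 0.013041 kg m^2.
Solid disk: I_cm = (1/2)MR² = (1/2)(1.1)(0.54)² = 0.16038 kg m^2; centre at d = 0.653 m, so the parallel axis theorem gives I = 0.16038 + (1.1)(0.653)² = 0.62943 kg m^2.
Total I = 0.43373 + 0.013041 + 0.62943 = 1.0762 kg m^2.

1.08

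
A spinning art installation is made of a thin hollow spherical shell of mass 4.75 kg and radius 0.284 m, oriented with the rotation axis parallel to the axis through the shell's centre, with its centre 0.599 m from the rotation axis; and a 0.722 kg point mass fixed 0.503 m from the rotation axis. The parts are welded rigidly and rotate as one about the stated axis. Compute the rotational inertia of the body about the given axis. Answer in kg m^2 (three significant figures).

Spherical shell: I_cm = (2/3)MR² = (2/3)(4.75)(0.284)² = 0.25541 kg m^2; centre at d = 0.599 m, so I = I_cm + Md² gives I = 0.25541 + (4.75)(0.599)² = 1.9597 kg m^2.
Point mass: I_cm = 0; centre at d = 0.503 m, so I = I_cm + Md² gives I = 0 + (0.722)(0.503)² = 0.18267 kg m^2.
Total I = 1.9597 + 0.18267 = 2.1424 kg m^2.

2.14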